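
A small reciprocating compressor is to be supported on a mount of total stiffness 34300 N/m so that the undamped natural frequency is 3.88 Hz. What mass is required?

57.7 kg

ω_n = 2πf_n = 2π × 3.88 = 24.38 rad/s.
m = k/ω_n² = 34300/24.38² = 34300/594.3 = 57.71 kg.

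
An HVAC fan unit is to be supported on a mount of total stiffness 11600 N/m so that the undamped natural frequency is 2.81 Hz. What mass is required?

37.2 kg

ω_n = 2πf_n = 2π × 2.81 = 17.66 rad/s.
m = k/ω_n² = 11600/17.66² = 11600/311.7 = 37.21 kg.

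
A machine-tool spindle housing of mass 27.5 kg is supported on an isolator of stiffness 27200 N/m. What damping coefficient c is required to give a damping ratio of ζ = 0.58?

c_c = 2√(k·m) = 2√(27200 × 27.5) = 1730 N·s/m.
c = ζ·c_c = 0.58 × 1730 = 1003 N·s/m.

1000 N·s/m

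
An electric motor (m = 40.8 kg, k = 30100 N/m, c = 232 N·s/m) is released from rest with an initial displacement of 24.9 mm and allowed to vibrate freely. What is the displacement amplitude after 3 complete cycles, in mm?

3.42 mm

ζ = c/(2√(km)) = 232/(2√(30100 × 40.8)) = 232/2216 = 0.1047.
Logarithmic decrement δ = 2πζ/√(1 − ζ²) = 2π × 0.1047/√(1 − 0.0110) = 0.6613.
After n cycles, x_n/x₀ = e^(−nδ), so x_3 = 24.9 × e^(−3 × 0.6613) = 24.9 × 0.1375 = 3.424 mm.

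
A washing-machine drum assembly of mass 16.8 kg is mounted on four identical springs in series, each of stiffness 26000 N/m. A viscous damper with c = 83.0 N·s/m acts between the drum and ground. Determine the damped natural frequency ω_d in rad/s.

Series springs: 1/k_eq = 4/26000, so k_eq = 26000/4 = 6500 N/m.
ω_n = √(k_eq/m) = √(6500/16.8) = 19.67 rad/s.
Critical damping c_c = 2√(k_eq·m) = 2√(6500 × 16.8) = 660.9 N·s/m, so ζ = c/c_c = 83.0/660.9 = 0.1256.
ω_d = ω_n√(1 − ζ²) = 19.67 × √(1 − 0.0158) = 19.51 rad/s.

19.5 rad/s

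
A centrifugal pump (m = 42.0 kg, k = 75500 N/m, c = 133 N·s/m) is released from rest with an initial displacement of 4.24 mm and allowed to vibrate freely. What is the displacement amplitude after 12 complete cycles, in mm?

0.253 mm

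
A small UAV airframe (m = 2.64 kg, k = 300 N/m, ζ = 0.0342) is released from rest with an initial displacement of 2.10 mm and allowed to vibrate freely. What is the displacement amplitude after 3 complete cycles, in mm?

1.10 mm

Logarithmic decrement δ = 2πζ/√(1 − ζ²) = 2π × 0.03420/√(1 − 0.00117) = 0.2150.
After n cycles, x_n/x₀ = e^(−nδ), so x_3 = 2.10 × e^(−3 × 0.2150) = 2.10 × 0.5246 = 1.102 mm.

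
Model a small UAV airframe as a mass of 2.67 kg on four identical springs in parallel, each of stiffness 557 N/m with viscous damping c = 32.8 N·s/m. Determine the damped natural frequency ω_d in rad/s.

28.2 rad/s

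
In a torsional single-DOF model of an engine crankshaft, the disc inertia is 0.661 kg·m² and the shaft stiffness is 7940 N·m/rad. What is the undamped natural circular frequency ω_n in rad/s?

110 rad/s

ω_n = √(k_t/J) = √(7940/0.661) = √12010 = 109.6 rad/s.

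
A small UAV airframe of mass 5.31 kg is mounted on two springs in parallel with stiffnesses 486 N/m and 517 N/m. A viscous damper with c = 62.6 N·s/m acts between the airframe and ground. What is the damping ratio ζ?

0.429

Parallel springs add: k_eq = 486 + 517 = 1003 N/m.
ω_n = √(k_eq/m) = √(1003/5.31) = 13.74 rad/s.
Critical damping c_c = 2√(k_eq·m) = 2√(1003 × 5.31) = 146.0 N·s/m, so ζ = c/c_c = 62.6/146.0 = 0.4289.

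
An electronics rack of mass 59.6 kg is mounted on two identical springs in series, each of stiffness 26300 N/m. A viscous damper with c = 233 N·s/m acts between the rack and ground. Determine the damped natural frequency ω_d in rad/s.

Series springs: 1/k_eq = 2/26300, so k_eq = 26300/2 = 13150 N/m.
ω_n = √(k_eq/m) = √(13150/59.6) = 14.85 rad/s.
Critical damping c_c = 2√(k_eq·m) = 2√(13150 × 59.6) = 1771 N·s/m, so ζ = c/c_c = 233/1771 = 0.1316.
ω_d = ω_n√(1 − ζ²) = 14.85 × √(1 − 0.0173) = 14.72 rad/s.

14.7 rad/s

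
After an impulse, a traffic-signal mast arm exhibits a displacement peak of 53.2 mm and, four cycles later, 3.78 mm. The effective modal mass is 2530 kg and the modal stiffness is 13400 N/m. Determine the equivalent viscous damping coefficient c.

Logarithmic decrement δ = (1/n)·ln(x₀/x_n) = (1/4)·ln(53.2/3.78) = (1/4)·ln(14.07) = 0.6611.
ζ = δ/√(4π² + δ²) = 0.6611/√(39.48 + 0.437) = 0.6611/6.318 = 0.1046.
c = ζ · 2√(km) = 0.1046 × 2√(13400 × 2530) = 0.1046 × 11650 = 1219 N·s/m.

1220 N·s/m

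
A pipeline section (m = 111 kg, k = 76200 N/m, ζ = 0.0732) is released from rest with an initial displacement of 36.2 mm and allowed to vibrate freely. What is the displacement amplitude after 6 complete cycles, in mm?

Logarithmic decrement δ = 2πζ/√(1 − ζ²) = 2π × 0.07320/√(1 − 0.00536) = 0.4612.
After n cycles, x_n/x₀ = e^(−nδ), so x_6 = 36.2 × e^(−6 × 0.4612) = 36.2 × 0.06285 = 2.275 mm.

2.28 mm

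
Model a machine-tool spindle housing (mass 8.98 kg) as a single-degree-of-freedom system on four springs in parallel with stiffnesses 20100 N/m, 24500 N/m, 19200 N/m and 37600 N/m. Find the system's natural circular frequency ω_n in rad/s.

106 rad/s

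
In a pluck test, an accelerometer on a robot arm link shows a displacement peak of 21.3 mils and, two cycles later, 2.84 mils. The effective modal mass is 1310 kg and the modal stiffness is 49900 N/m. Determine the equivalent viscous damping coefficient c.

2560 N·s/m

Logarithmic decrement δ = (1/n)·ln(x₀/x_n) = (1/2)·ln(21.3/2.84) = (1/2)·ln(7.500) = 1.007.
ζ = δ/√(4π² + δ²) = 1.007/√(39.48 + 1.01) = 1.007/6.363 = 0.1583.
c = ζ · 2√(km) = 0.1583 × 2√(49900 × 1310) = 0.1583 × 16170 = 2560 N·s/m.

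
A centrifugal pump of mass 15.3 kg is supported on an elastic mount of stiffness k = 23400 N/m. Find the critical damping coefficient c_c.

1200 N·s/m

c_c = 2√(k·m) = 2√(23400 × 15.3) = 2 × 598.3 = 1197 N·s/m.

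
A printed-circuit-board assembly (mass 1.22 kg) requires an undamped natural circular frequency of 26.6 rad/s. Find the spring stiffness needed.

863 N/m

k = m·ω_n² = 1.22 × 26.60² = 1.22 × 707.6 = 863.2 N/m.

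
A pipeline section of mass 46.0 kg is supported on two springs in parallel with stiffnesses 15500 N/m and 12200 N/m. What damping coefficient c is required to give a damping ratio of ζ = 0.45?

Parallel springs add: k_eq = 15500 + 12200 = 27700 N/m.
c_c = 2√(k_eq·m) = 2√(27700 × 46.0) = 2258 N·s/m.
c = ζ·c_c = 0.45 × 2258 = 1016 N·s/m.

1020 N·s/m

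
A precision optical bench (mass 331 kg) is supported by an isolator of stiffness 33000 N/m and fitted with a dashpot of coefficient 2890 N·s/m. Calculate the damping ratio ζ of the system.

0.437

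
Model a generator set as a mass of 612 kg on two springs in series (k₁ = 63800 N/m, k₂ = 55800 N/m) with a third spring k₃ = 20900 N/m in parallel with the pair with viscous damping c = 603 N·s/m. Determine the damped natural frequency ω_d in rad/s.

9.09 rad/s

Series pair: k_s = k₁k₂/(k₁+k₂) = (63800)(55800)/(63800 + 55800) = 29770 N/m. In parallel with k₃: k_eq = 29770 + 20900 = 50670 N/m.
ω_n = √(k_eq/m) = √(50670/612) = 9.099 rad/s.
Critical damping c_c = 2√(k_eq·m) = 2√(50670 × 612) = 11140 N·s/m, so ζ = c/c_c = 603/11140 = 0.05414.
ω_d = ω_n√(1 − ζ²) = 9.099 × √(1 − 0.00293) = 9.085 rad/s.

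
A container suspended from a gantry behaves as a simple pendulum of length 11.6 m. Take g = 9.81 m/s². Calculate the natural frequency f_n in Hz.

For a simple pendulum ω_n = √(g/L) = √(9.81/11.6) = √0.8457 = 0.9196 rad/s.
f_n = ω_n/(2π) = 0.9196/6.283 = 0.1464 Hz.

0.146 Hz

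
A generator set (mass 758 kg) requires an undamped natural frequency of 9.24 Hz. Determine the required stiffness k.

2550000 N/m

ω_n = 2πf_n = 2π × 9.24 = 58.06 rad/s.
k = m·ω_n² = 758 × 58.06² = 758 × 3371 = 2555000 N/m.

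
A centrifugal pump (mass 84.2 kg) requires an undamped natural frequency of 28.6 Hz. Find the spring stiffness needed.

2720000 N/m

ω_n = 2πf_n = 2π × 28.6 = 179.7 rad/s.
k = m·ω_n² = 84.2 × 179.7² = 84.2 × 32290 = 2719000 N/m.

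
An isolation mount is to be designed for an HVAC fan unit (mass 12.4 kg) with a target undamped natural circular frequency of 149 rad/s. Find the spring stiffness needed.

275000 N/m

k = m·ω_n² = 12.4 × 149.0² = 12.4 × 22200 = 275300 N/m.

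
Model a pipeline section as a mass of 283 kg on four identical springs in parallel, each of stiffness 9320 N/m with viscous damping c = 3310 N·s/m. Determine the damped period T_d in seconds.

0.636 s

Parallel springs add: k_eq = 4 × 9320 = 37280 N/m.
ω_n = √(k_eq/m) = √(37280/283) = 11.48 rad/s.
Critical damping c_c = 2√(k_eq·m) = 2√(37280 × 283) = 6496 N·s/m, so ζ = c/c_c = 3310/6496 = 0.5095.
ω_d = ω_n√(1 − ζ²) = 11.48 × √(1 − 0.260) = 9.876 rad/s.
T_d = 2π/ω_d = 0.6362 s.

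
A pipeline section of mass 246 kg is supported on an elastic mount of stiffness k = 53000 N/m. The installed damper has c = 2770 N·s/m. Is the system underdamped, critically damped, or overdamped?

underdamped

c_c = 2√(k·m) = 7222 N·s/m; ζ = c/c_c = 2770/7222 = 0.384.
Since ζ < 1 the system is underdamped.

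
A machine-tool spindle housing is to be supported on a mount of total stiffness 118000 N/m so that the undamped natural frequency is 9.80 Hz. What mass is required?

31.1 kg

ω_n = 2πf_n = 2π × 9.80 = 61.58 rad/s.
m = k/ω_n² = 118000/61.58² = 118000/3792 = 31.12 kg.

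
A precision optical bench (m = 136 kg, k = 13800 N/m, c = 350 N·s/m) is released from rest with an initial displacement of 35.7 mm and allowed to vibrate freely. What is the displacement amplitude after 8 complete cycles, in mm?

ζ = c/(2√(km)) = 350/(2√(13800 × 136)) = 350/2740 = 0.1277.
Logarithmic decrement δ = 2πζ/√(1 − ζ²) = 2π × 0.1277/√(1 − 0.0163) = 0.8092.
After n cycles, x_n/x₀ = e^(−nδ), so x_8 = 35.7 × e^(−8 × 0.8092) = 35.7 × 0.001543 = 0.05509 mm.

0.0551 mm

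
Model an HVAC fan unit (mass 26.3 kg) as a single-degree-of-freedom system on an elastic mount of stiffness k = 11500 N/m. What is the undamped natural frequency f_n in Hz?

3.33 Hz

ω_n = √(k/m) = √(11500/26.3) = √437.3 = 20.91 rad/s.
f_n = ω_n/(2π) = 20.91/6.283 = 3.328 Hz.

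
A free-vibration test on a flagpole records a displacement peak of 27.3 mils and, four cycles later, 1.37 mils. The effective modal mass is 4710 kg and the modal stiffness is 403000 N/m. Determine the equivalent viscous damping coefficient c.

Logarithmic decrement δ = (1/n)·ln(x₀/x_n) = (1/4)·ln(27.3/1.37) = (1/4)·ln(19.93) = 0.7480.
ζ = δ/√(4π² + δ²) = 0.7480/√(39.48 + 0.560) = 0.7480/6.328 = 0.1182.
c = ζ · 2√(km) = 0.1182 × 2√(403000 × 4710) = 0.1182 × 87140 = 10300 N·s/m.

10300 N·s/m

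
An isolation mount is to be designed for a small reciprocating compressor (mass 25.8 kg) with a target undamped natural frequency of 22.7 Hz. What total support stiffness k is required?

ω_n = 2πf_n = 2π × 22.7 = 142.6 rad/s.
k = m·ω_n² = 25.8 × 142.6² = 25.8 × 20340 = 524800 N/m.

525000 N/m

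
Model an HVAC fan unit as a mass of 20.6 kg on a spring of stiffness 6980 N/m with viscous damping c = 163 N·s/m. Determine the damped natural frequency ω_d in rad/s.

18.0 rad/s

ω_n = √(k/m) = √(6980/20.6) = 18.41 rad/s.
Critical damping c_c = 2√(k·m) = 2√(6980 × 20.6) = 758.4 N·s/m, so ζ = c/c_c = 163/758.4 = 0.2149.
ω_d = ω_n√(1 − ζ²) = 18.41 × √(1 − 0.0462) = 17.98 rad/s.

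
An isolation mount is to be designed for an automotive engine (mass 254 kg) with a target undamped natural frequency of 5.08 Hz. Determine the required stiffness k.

ω_n = 2πf_n = 2π × 5.08 = 31.92 rad/s.
k = m·ω_n² = 254 × 31.92² = 254 × 1019 = 258800 N/m.

259000 N/m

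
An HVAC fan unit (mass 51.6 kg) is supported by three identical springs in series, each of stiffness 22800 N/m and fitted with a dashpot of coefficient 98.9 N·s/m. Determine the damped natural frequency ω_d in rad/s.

12.1 rad/s

Series springs: 1/k_eq = 3/22800, so k_eq = 22800/3 = 7600 N/m.
ω_n = √(k_eq/m) = √(7600/51.6) = 12.14 rad/s.
Critical damping c_c = 2√(k_eq·m) = 2√(7600 × 51.6) = 1252 N·s/m, so ζ = c/c_c = 98.9/1252 = 0.07897.
ω_d = ω_n√(1 − ζ²) = 12.14 × √(1 − 0.00624) = 12.10 rad/s.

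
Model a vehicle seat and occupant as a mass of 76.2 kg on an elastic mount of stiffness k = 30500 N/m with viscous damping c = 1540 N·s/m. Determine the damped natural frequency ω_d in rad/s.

ω_n = √(k/m) = √(30500/76.2) = 20.01 rad/s.
Critical damping c_c = 2√(k·m) = 2√(30500 × 76.2) = 3049 N·s/m, so ζ = c/c_c = 1540/3049 = 0.5051.
ω_d = ω_n√(1 − ζ²) = 20.01 × √(1 − 0.255) = 17.27 rad/s.

17.3 rad/s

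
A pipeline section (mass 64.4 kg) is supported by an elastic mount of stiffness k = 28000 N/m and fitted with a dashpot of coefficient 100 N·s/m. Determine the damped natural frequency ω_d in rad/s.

ω_n = √(k/m) = √(28000/64.4) = 20.85 rad/s.
Critical damping c_c = 2√(k·m) = 2√(28000 × 64.4) = 2686 N·s/m, so ζ = c/c_c = 100/2686 = 0.03723.
ω_d = ω_n√(1 − ζ²) = 20.85 × √(1 − 0.00139) = 20.84 rad/s.

20.8 rad/s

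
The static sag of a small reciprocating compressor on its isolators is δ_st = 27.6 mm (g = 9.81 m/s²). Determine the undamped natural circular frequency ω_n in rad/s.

18.9 rad/s

ω_n = √(g/δ_st) = √(9.81/0.0276) = √355.4 = 18.85 rad/s.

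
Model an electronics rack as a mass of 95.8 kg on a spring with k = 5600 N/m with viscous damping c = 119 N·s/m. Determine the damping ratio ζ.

0.0812

ω_n = √(k/m) = √(5600/95.8) = 7.646 rad/s.
Critical damping c_c = 2√(k·m) = 2√(5600 × 95.8) = 1465 N·s/m, so ζ = c/c_c = 119/1465 = 0.08123.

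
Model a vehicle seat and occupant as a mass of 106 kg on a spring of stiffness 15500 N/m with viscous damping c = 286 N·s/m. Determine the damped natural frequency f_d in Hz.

ω_n = √(k/m) = √(15500/106) = 12.09 rad/s.
Critical damping c_c = 2√(k·m) = 2√(15500 × 106) = 2564 N·s/m, so ζ = c/c_c = 286/2564 = 0.1116.
ω_d = ω_n√(1 − ζ²) = 12.09 × √(1 − 0.0124) = 12.02 rad/s.
f_d = ω_d/(2π) = 1.913 Hz.

1.91 Hz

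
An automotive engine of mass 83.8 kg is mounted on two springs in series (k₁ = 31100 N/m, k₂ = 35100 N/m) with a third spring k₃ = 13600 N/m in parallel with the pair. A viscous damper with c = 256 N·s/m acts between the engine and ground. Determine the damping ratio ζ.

Series pair: k_s = k₁k₂/(k₁+k₂) = (31100)(35100)/(31100 + 35100) = 16490 N/m. In parallel with k₃: k_eq = 16490 + 13600 = 30090 N/m.
ω_n = √(k_eq/m) = √(30090/83.8) = 18.95 rad/s.
Critical damping c_c = 2√(k_eq·m) = 2√(30090 × 83.8) = 3176 N·s/m, so ζ = c/c_c = 256/3176 = 0.08061.

0.0806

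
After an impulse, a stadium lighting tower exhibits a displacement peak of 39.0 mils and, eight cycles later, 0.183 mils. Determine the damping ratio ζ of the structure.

0.106

Logarithmic decrement δ = (1/n)·ln(x₀/x_n) = (1/8)·ln(39.0/0.183) = (1/8)·ln(213.1) = 0.6702.
ζ = δ/√(4π² + δ²) = 0.6702/√(39.48 + 0.449) = 0.6702/6.319 = 0.1061.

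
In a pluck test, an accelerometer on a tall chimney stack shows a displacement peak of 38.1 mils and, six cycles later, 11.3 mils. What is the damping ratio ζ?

0.0322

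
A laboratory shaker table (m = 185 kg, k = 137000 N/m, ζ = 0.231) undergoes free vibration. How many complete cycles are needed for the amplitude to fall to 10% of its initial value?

2 cycles

Logarithmic decrement δ = 2πζ/√(1 − ζ²) = 2π × 0.2310/√(1 − 0.0534) = 1.492.
x_n/x₀ = e^(−nδ) ≤ 0.1; take ln: n ≥ ln(1/0.1)/δ = 2.303/1.492 = 1.544.
So 2 complete cycles are required.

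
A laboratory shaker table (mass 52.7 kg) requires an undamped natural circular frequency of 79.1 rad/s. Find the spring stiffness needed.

k = m·ω_n² = 52.7 × 79.10² = 52.7 × 6257 = 329700 N/m.

330000 N/m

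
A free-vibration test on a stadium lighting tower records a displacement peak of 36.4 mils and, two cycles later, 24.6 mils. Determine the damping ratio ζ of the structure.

Logarithmic decrement δ = (1/n)·ln(x₀/x_n) = (1/2)·ln(36.4/24.6) = (1/2)·ln(1.480) = 0.1959.
ζ = δ/√(4π² + δ²) = 0.1959/√(39.48 + 0.0384) = 0.1959/6.286 = 0.03117.

0.0312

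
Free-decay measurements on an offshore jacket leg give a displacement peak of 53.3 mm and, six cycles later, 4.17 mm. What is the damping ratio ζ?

0.0674

Logarithmic decrement δ = (1/n)·ln(x₀/x_n) = (1/6)·ln(53.3/4.17) = (1/6)·ln(12.78) = 0.4247.
ζ = δ/√(4π² + δ²) = 0.4247/√(39.48 + 0.180) = 0.4247/6.298 = 0.06743.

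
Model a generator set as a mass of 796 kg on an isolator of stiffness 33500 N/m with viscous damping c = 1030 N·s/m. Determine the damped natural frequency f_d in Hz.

1.03 Hz

ω_n = √(k/m) = √(33500/796) = 6.487 rad/s.
Critical damping c_c = 2√(k·m) = 2√(33500 × 796) = 10330 N·s/m, so ζ = c/c_c = 1030/10330 = 0.09973.
ω_d = ω_n√(1 − ζ²) = 6.487 × √(1 − 0.00995) = 6.455 rad/s.
f_d = ω_d/(2π) = 1.027 Hz.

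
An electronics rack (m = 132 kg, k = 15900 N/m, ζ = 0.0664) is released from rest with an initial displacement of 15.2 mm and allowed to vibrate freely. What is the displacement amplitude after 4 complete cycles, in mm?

Logarithmic decrement δ = 2πζ/√(1 − ζ²) = 2π × 0.06640/√(1 − 0.00441) = 0.4181.
After n cycles, x_n/x₀ = e^(−nδ), so x_4 = 15.2 × e^(−4 × 0.4181) = 15.2 × 0.1878 = 2.854 mm.

2.85 mm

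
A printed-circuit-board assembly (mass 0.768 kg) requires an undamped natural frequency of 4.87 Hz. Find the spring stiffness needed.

719 N/m

ω_n = 2πf_n = 2π × 4.87 = 30.60 rad/s.
k = m·ω_n² = 0.768 × 30.60² = 0.768 × 936.3 = 719.1 N/m.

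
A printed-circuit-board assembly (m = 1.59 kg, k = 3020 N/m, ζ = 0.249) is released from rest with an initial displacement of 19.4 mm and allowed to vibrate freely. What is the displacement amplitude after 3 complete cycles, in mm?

Logarithmic decrement δ = 2πζ/√(1 − ζ²) = 2π × 0.2490/√(1 − 0.0620) = 1.615.
After n cycles, x_n/x₀ = e^(−nδ), so x_3 = 19.4 × e^(−3 × 1.615) = 19.4 × 0.007858 = 0.1525 mm.

0.152 mm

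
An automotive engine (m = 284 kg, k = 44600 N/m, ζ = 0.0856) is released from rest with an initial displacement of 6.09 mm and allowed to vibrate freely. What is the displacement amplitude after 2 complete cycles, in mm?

Logarithmic decrement δ = 2πζ/√(1 − ζ²) = 2π × 0.08560/√(1 − 0.00733) = 0.5398.
After n cycles, x_n/x₀ = e^(−nδ), so x_2 = 6.09 × e^(−2 × 0.5398) = 6.09 × 0.3397 = 2.069 mm.

2.07 mm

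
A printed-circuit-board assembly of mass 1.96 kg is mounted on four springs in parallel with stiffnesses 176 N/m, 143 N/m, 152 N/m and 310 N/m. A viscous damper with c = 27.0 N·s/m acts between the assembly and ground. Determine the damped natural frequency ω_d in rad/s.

Parallel springs add: k_eq = 176 + 143 + 152 + 310 = 781.0 N/m.
ω_n = √(k_eq/m) = √(781.0/1.96) = 19.96 rad/s.
Critical damping c_c = 2√(k_eq·m) = 2√(781.0 × 1.96) = 78.25 N·s/m, so ζ = c/c_c = 27.0/78.25 = 0.3450.
ω_d = ω_n√(1 − ζ²) = 19.96 × √(1 − 0.119) = 18.74 rad/s.

18.7 rad/s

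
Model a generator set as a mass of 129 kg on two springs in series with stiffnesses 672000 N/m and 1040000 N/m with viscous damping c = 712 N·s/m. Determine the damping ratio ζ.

0.0491

Series springs: 1/k_eq = 1/672000 + 1/1040000 = 2.450×10^-6, so k_eq = 408200 N/m.
ω_n = √(k_eq/m) = √(408200/129) = 56.25 rad/s.
Critical damping c_c = 2√(k_eq·m) = 2√(408200 × 129) = 14510 N·s/m, so ζ = c/c_c = 712/14510 = 0.04906.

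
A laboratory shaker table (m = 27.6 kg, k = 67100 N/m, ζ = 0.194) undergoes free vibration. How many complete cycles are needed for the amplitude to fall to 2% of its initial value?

4 cycles

Logarithmic decrement δ = 2πζ/√(1 − ζ²) = 2π × 0.1940/√(1 − 0.0376) = 1.243.
x_n/x₀ = e^(−nδ) ≤ 0.02; take ln: n ≥ ln(1/0.02)/δ = 3.912/1.243 = 3.148.
So 4 complete cycles are required.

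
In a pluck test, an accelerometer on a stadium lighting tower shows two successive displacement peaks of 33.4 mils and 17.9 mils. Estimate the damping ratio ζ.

Logarithmic decrement δ = (1/n)·ln(x₀/x_n) = (1/1)·ln(33.4/17.9) = (1/1)·ln(1.866) = 0.6238.
ζ = δ/√(4π² + δ²) = 0.6238/√(39.48 + 0.389) = 0.6238/6.314 = 0.09879.

0.0988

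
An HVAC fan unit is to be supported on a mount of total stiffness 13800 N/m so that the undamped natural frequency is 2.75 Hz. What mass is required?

ω_n = 2πf_n = 2π × 2.75 = 17.28 rad/s.
m = k/ω_n² = 13800/17.28² = 13800/298.6 = 46.22 kg.

46.2 kg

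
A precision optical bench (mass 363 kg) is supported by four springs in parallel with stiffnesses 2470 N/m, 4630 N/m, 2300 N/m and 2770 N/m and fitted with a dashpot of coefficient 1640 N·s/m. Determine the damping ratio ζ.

Parallel springs add: k_eq = 2470 + 4630 + 2300 + 2770 = 12170 N/m.
ω_n = √(k_eq/m) = √(12170/363) = 5.790 rad/s.
Critical damping c_c = 2√(k_eq·m) = 2√(12170 × 363) = 4204 N·s/m, so ζ = c/c_c = 1640/4204 = 0.3901.

0.390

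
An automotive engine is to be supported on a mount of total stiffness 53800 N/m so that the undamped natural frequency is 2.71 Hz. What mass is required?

186 kg

ω_n = 2πf_n = 2π × 2.71 = 17.03 rad/s.
m = k/ω_n² = 53800/17.03² = 53800/289.9 = 185.6 kg.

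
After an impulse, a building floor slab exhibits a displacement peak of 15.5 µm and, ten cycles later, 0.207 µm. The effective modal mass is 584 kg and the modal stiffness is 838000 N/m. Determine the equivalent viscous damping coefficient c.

3030 N·s/m

Logarithmic decrement δ = (1/n)·ln(x₀/x_n) = (1/10)·ln(15.5/0.207) = (1/10)·ln(74.88) = 0.4316.
ζ = δ/√(4π² + δ²) = 0.4316/√(39.48 + 0.186) = 0.4316/6.298 = 0.06853.
c = ζ · 2√(km) = 0.06853 × 2√(838000 × 584) = 0.06853 × 44240 = 3032 N·s/m.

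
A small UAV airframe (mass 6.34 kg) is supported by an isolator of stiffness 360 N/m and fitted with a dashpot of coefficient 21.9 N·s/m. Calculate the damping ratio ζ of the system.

ω_n = √(k/m) = √(360.0/6.34) = 7.535 rad/s.
Critical damping c_c = 2√(k·m) = 2√(360.0 × 6.34) = 95.55 N·s/m, so ζ = c/c_c = 21.9/95.55 = 0.2292.

0.229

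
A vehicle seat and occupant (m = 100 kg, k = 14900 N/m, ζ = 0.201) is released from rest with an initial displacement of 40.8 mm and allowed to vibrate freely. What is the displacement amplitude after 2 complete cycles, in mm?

Logarithmic decrement δ = 2πζ/√(1 − ζ²) = 2π × 0.2010/√(1 − 0.0404) = 1.289.
After n cycles, x_n/x₀ = e^(−nδ), so x_2 = 40.8 × e^(−2 × 1.289) = 40.8 × 0.07589 = 3.096 mm.

3.10 mm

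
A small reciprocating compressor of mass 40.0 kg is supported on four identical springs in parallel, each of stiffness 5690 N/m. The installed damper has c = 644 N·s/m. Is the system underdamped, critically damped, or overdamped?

Parallel springs add: k_eq = 4 × 5690 = 22760 N/m.
c_c = 2√(k_eq·m) = 1908 N·s/m; ζ = c/c_c = 644/1908 = 0.337.
Since ζ < 1 the system is underdamped.

underdamped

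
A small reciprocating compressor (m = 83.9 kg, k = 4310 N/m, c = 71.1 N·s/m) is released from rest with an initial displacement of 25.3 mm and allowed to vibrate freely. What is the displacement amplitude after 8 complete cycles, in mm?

1.29 mm

ζ = c/(2√(km)) = 71.1/(2√(4310 × 83.9)) = 71.1/1203 = 0.05912.
Logarithmic decrement δ = 2πζ/√(1 − ζ²) = 2π × 0.05912/√(1 − 0.00349) = 0.3721.
After n cycles, x_n/x₀ = e^(−nδ), so x_8 = 25.3 × e^(−8 × 0.3721) = 25.3 × 0.05096 = 1.289 mm.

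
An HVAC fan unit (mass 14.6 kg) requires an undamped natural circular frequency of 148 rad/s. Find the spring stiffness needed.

320000 N/m

k = m·ω_n² = 14.6 × 148.0² = 14.6 × 21900 = 319800 N/m.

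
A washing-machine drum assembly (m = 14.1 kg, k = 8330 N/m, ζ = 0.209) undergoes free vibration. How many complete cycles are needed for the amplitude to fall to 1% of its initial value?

4 cycles

Logarithmic decrement δ = 2πζ/√(1 − ζ²) = 2π × 0.2090/√(1 − 0.0437) = 1.343.
x_n/x₀ = e^(−nδ) ≤ 0.01; take ln: n ≥ ln(1/0.01)/δ = 4.605/1.343 = 3.429.
So 4 complete cycles are required.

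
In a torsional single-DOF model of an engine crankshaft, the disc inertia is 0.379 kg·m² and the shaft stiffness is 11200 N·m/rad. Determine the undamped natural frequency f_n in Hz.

27.4 Hz

ω_n = √(k_t/J) = √(11200/0.379) = √29550 = 171.9 rad/s.
f_n = ω_n/(2π) = 171.9/6.283 = 27.36 Hz.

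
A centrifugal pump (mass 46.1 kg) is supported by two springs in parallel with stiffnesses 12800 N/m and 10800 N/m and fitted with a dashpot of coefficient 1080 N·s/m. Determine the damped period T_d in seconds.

0.325 s

Parallel springs add: k_eq = 12800 + 10800 = 23600 N/m.
ω_n = √(k_eq/m) = √(23600/46.1) = 22.63 rad/s.
Critical damping c_c = 2√(k_eq·m) = 2√(23600 × 46.1) = 2086 N·s/m, so ζ = c/c_c = 1080/2086 = 0.5177.
ω_d = ω_n√(1 − ζ²) = 22.63 × √(1 − 0.268) = 19.36 rad/s.
T_d = 2π/ω_d = 0.3246 s.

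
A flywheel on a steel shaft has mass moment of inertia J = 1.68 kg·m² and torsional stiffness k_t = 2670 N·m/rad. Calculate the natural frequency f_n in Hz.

6.34 Hz

ω_n = √(k_t/J) = √(2670/1.68) = √1589 = 39.87 rad/s.
f_n = ω_n/(2π) = 39.87/6.283 = 6.345 Hz.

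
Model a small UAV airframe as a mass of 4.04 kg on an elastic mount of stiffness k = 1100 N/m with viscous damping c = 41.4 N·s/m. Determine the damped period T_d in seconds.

0.401 s

ω_n = √(k/m) = √(1100/4.04) = 16.50 rad/s.
Critical damping c_c = 2√(k·m) = 2√(1100 × 4.04) = 133.3 N·s/m, so ζ = c/c_c = 41.4/133.3 = 0.3105.
ω_d = ω_n√(1 − ζ²) = 16.50 × √(1 − 0.0964) = 15.69 rad/s.
T_d = 2π/ω_d = 0.4006 s.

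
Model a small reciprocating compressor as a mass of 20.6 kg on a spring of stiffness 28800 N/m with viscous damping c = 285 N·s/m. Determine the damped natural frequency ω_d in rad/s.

ω_n = √(k/m) = √(28800/20.6) = 37.39 rad/s.
Critical damping c_c = 2√(k·m) = 2√(28800 × 20.6) = 1540 N·s/m, so ζ = c/c_c = 285/1540 = 0.1850.
ω_d = ω_n√(1 − ζ²) = 37.39 × √(1 − 0.0342) = 36.75 rad/s.

36.7 rad/s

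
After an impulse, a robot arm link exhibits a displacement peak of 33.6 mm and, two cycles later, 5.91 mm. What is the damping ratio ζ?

Logarithmic decrement δ = (1/n)·ln(x₀/x_n) = (1/2)·ln(33.6/5.91) = (1/2)·ln(5.685) = 0.8689.
ζ = δ/√(4π² + δ²) = 0.8689/√(39.48 + 0.755) = 0.8689/6.343 = 0.1370.

0.137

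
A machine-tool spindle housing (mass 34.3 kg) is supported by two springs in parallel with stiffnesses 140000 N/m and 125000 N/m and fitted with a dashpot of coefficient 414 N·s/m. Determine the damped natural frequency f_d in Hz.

Parallel springs add: k_eq = 140000 + 125000 = 265000 N/m.
ω_n = √(k_eq/m) = √(265000/34.3) = 87.90 rad/s.
Critical damping c_c = 2√(k_eq·m) = 2√(265000 × 34.3) = 6030 N·s/m, so ζ = c/c_c = 414/6030 = 0.06866.
ω_d = ω_n√(1 − ζ²) = 87.90 × √(1 − 0.00471) = 87.69 rad/s.
f_d = ω_d/(2π) = 13.96 Hz.

14.0 Hz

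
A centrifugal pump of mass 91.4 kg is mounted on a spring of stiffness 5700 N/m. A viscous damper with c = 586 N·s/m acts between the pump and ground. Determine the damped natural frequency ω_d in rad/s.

7.22 rad/s

ω_n = √(k/m) = √(5700/91.4) = 7.897 rad/s.
Critical damping c_c = 2√(k·m) = 2√(5700 × 91.4) = 1444 N·s/m, so ζ = c/c_c = 586/1444 = 0.4059.
ω_d = ω_n√(1 − ζ²) = 7.897 × √(1 − 0.165) = 7.217 rad/s.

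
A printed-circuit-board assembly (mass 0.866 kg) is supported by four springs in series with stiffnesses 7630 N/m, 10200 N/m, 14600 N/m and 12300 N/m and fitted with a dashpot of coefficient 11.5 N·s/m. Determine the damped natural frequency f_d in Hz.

8.72 Hz

Series springs: 1/k_eq = 1/7630 + 1/10200 + 1/14600 + 1/12300 = 0.0003789, so k_eq = 2639 N/m.
ω_n = √(k_eq/m) = √(2639/0.866) = 55.21 rad/s.
Critical damping c_c = 2√(k_eq·m) = 2√(2639 × 0.866) = 95.62 N·s/m, so ζ = c/c_c = 11.5/95.62 = 0.1203.
ω_d = ω_n√(1 − ζ²) = 55.21 × √(1 − 0.0145) = 54.80 rad/s.
f_d = ω_d/(2π) = 8.722 Hz.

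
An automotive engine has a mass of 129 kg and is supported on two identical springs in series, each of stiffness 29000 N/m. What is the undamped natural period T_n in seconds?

0.593 s

Series springs: 1/k_eq = 2/29000, so k_eq = 29000/2 = 14500 N/m.
ω_n = √(k_eq/m) = √(14500/129) = √112.4 = 10.60 rad/s.
T_n = 2π/ω_n = 6.283/10.60 = 0.5926 s.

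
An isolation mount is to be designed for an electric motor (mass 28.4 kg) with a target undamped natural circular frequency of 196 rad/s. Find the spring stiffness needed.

1090000 N/m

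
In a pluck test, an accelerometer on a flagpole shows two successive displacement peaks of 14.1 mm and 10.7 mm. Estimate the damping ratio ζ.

Logarithmic decrement δ = (1/n)·ln(x₀/x_n) = (1/1)·ln(14.1/10.7) = (1/1)·ln(1.318) = 0.2759.
ζ = δ/√(4π² + δ²) = 0.2759/√(39.48 + 0.0761) = 0.2759/6.289 = 0.04387.

0.0439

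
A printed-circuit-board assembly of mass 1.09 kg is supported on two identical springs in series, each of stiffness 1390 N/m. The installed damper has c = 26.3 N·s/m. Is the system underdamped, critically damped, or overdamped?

underdamped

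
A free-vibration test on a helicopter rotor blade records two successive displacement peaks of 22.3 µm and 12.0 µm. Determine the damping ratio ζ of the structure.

0.0981

Logarithmic decrement δ = (1/n)·ln(x₀/x_n) = (1/1)·ln(22.3/12.0) = (1/1)·ln(1.858) = 0.6197.
ζ = δ/√(4π² + δ²) = 0.6197/√(39.48 + 0.384) = 0.6197/6.314 = 0.09815.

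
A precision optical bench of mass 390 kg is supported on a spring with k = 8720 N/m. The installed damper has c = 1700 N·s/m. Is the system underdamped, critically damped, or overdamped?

underdamped

c_c = 2√(k·m) = 3688 N·s/m; ζ = c/c_c = 1700/3688 = 0.461.
Since ζ < 1 the system is underdamped.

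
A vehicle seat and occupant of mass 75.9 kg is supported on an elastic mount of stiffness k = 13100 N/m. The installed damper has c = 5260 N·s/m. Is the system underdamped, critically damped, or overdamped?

c_c = 2√(k·m) = 1994 N·s/m; ζ = c/c_c = 5260/1994 = 2.64.
Since ζ > 1 the system is overdamped.

overdamped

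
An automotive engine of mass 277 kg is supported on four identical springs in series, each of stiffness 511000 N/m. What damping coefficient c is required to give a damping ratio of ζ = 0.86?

10200 N·s/m

Series springs: 1/k_eq = 4/511000, so k_eq = 511000/4 = 127800 N/m.
c_c = 2√(k_eq·m) = 2√(127800 × 277) = 11900 N·s/m.
c = ζ·c_c = 0.86 × 11900 = 10230 N·s/m.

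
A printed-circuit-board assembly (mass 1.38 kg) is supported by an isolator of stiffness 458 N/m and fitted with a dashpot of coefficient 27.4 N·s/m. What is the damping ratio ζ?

0.545

ω_n = √(k/m) = √(458.0/1.38) = 18.22 rad/s.
Critical damping c_c = 2√(k·m) = 2√(458.0 × 1.38) = 50.28 N·s/m, so ζ = c/c_c = 27.4/50.28 = 0.5449.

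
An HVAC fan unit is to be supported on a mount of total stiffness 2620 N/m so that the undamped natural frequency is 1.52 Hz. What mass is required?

28.7 kg

ω_n = 2πf_n = 2π × 1.52 = 9.550 rad/s.
m = k/ω_n² = 2620/9.550² = 2620/91.21 = 28.72 kg.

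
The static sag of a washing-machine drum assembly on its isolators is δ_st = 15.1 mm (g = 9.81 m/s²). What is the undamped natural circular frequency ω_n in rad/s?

ω_n = √(g/δ_st) = √(9.81/0.0151) = √649.7 = 25.49 rad/s.

25.5 rad/s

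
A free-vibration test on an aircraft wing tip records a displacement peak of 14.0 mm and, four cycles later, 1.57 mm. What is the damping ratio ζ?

Logarithmic decrement δ = (1/n)·ln(x₀/x_n) = (1/4)·ln(14.0/1.57) = (1/4)·ln(8.917) = 0.5470.
ζ = δ/√(4π² + δ²) = 0.5470/√(39.48 + 0.299) = 0.5470/6.307 = 0.08673.

0.0867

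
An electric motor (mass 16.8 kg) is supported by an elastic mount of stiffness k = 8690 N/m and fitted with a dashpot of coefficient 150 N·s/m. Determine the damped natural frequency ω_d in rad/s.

22.3 rad/s

ω_n = √(k/m) = √(8690/16.8) = 22.74 rad/s.
Critical damping c_c = 2√(k·m) = 2√(8690 × 16.8) = 764.2 N·s/m, so ζ = c/c_c = 150/764.2 = 0.1963.
ω_d = ω_n√(1 − ζ²) = 22.74 × √(1 − 0.0385) = 22.30 rad/s.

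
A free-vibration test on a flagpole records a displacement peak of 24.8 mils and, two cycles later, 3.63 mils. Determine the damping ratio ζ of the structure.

0.151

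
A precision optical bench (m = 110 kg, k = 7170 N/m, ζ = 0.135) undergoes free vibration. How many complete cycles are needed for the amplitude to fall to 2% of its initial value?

5 cycles

Logarithmic decrement δ = 2πζ/√(1 − ζ²) = 2π × 0.1350/√(1 − 0.0182) = 0.8561.
x_n/x₀ = e^(−nδ) ≤ 0.02; take ln: n ≥ ln(1/0.02)/δ = 3.912/0.8561 = 4.570.
So 5 complete cycles are required.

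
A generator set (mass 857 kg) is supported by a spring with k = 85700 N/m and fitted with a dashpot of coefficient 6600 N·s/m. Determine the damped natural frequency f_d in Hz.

ω_n = √(k/m) = √(85700/857) = 10.00 rad/s.
Critical damping c_c = 2√(k·m) = 2√(85700 × 857) = 17140 N·s/m, so ζ = c/c_c = 6600/17140 = 0.3851.
ω_d = ω_n√(1 − ζ²) = 10.00 × √(1 − 0.148) = 9.229 rad/s.
f_d = ω_d/(2π) = 1.469 Hz.

1.47 Hz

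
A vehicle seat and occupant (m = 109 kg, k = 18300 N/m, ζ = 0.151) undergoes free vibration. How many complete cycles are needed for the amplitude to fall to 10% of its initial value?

3 cycles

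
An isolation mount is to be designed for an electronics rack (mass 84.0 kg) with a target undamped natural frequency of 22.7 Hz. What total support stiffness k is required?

1710000 N/m

ω_n = 2πf_n = 2π × 22.7 = 142.6 rad/s.
k = m·ω_n² = 84.0 × 142.6² = 84.0 × 20340 = 1709000 N/m.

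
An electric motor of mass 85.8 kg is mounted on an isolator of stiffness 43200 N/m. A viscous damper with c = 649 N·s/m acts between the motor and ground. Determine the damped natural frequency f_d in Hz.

3.52 Hz

ω_n = √(k/m) = √(43200/85.8) = 22.44 rad/s.
Critical damping c_c = 2√(k·m) = 2√(43200 × 85.8) = 3850 N·s/m, so ζ = c/c_c = 649/3850 = 0.1686.
ω_d = ω_n√(1 − ζ²) = 22.44 × √(1 − 0.0284) = 22.12 rad/s.
f_d = ω_d/(2π) = 3.520 Hz.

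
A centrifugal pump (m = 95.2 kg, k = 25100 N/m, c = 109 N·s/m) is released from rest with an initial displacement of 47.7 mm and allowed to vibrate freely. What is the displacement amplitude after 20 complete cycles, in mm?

0.566 mm

ζ = c/(2√(km)) = 109/(2√(25100 × 95.2)) = 109/3092 = 0.03526.
Logarithmic decrement δ = 2πζ/√(1 − ζ²) = 2π × 0.03526/√(1 − 0.00124) = 0.2217.
After n cycles, x_n/x₀ = e^(−nδ), so x_20 = 47.7 × e^(−20 × 0.2217) = 47.7 × 0.01188 = 0.5665 mm.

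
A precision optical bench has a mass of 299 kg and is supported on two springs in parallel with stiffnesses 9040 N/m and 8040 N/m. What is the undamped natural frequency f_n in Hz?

Parallel springs add: k_eq = 9040 + 8040 = 17080 N/m.
ω_n = √(k_eq/m) = √(17080/299) = √57.12 = 7.558 rad/s.
f_n = ω_n/(2π) = 7.558/6.283 = 1.203 Hz.

1.20 Hz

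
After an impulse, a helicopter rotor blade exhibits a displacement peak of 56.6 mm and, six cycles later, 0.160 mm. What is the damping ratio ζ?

Logarithmic decrement δ = (1/n)·ln(x₀/x_n) = (1/6)·ln(56.6/0.160) = (1/6)·ln(353.8) = 0.9781.
ζ = δ/√(4π² + δ²) = 0.9781/√(39.48 + 0.957) = 0.9781/6.359 = 0.1538.

0.154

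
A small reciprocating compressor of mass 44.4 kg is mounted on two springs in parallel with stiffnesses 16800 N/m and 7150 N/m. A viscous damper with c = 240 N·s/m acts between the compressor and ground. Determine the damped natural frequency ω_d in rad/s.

Parallel springs add: k_eq = 16800 + 7150 = 23950 N/m.
ω_n = √(k_eq/m) = √(23950/44.4) = 23.23 rad/s.
Critical damping c_c = 2√(k_eq·m) = 2√(23950 × 44.4) = 2062 N·s/m, so ζ = c/c_c = 240/2062 = 0.1164.
ω_d = ω_n√(1 − ζ²) = 23.23 × √(1 − 0.0135) = 23.07 rad/s.

23.1 rad/s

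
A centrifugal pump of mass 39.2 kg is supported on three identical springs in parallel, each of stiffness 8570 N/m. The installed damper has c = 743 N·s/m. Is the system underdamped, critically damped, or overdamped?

Parallel springs add: k_eq = 3 × 8570 = 25710 N/m.
c_c = 2√(k_eq·m) = 2008 N·s/m; ζ = c/c_c = 743/2008 = 0.370.
Since ζ < 1 the system is underdamped.

underdamped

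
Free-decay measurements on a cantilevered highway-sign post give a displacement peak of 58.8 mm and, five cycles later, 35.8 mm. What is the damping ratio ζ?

0.0158

Logarithmic decrement δ = (1/n)·ln(x₀/x_n) = (1/5)·ln(58.8/35.8) = (1/5)·ln(1.642) = 0.09924.
ζ = δ/√(4π² + δ²) = 0.09924/√(39.48 + 0.00985) = 0.09924/6.284 = 0.01579.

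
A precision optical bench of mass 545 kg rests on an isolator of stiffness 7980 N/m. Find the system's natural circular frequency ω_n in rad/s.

3.83 rad/s

ω_n = √(k/m) = √(7980/545) = √14.64 = 3.827 rad/s.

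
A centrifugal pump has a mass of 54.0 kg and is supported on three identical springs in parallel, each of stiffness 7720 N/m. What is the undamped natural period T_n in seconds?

Parallel springs add: k_eq = 3 × 7720 = 23160 N/m.
ω_n = √(k_eq/m) = √(23160/54.0) = √428.9 = 20.71 rad/s.
T_n = 2π/ω_n = 6.283/20.71 = 0.3034 s.

0.303 s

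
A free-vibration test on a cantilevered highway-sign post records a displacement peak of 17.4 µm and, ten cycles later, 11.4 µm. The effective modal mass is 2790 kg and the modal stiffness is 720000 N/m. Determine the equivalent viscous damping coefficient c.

603 N·s/m

Logarithmic decrement δ = (1/n)·ln(x₀/x_n) = (1/10)·ln(17.4/11.4) = (1/10)·ln(1.526) = 0.04229.
ζ = δ/√(4π² + δ²) = 0.04229/√(39.48 + 0.00179) = 0.04229/6.283 = 0.006730.
c = ζ · 2√(km) = 0.006730 × 2√(720000 × 2790) = 0.006730 × 89640 = 603.3 N·s/m.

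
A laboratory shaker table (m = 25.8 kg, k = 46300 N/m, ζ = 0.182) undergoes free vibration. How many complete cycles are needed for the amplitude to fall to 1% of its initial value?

Logarithmic decrement δ = 2πζ/√(1 − ζ²) = 2π × 0.1820/√(1 − 0.0331) = 1.163.
x_n/x₀ = e^(−nδ) ≤ 0.01; take ln: n ≥ ln(1/0.01)/δ = 4.605/1.163 = 3.960.
So 4 complete cycles are required.

4 cycles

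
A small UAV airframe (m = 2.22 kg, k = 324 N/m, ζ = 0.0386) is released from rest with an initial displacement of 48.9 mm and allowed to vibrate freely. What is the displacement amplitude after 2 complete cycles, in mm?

30.1 mm

Logarithmic decrement δ = 2πζ/√(1 − ζ²) = 2π × 0.03860/√(1 − 0.00149) = 0.2427.
After n cycles, x_n/x₀ = e^(−nδ), so x_2 = 48.9 × e^(−2 × 0.2427) = 48.9 × 0.6154 = 30.09 mm.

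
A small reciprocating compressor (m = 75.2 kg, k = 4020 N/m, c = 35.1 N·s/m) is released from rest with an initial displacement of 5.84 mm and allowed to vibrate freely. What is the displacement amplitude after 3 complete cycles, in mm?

3.20 mm

ζ = c/(2√(km)) = 35.1/(2√(4020 × 75.2)) = 35.1/1100 = 0.03192.
Logarithmic decrement δ = 2πζ/√(1 − ζ²) = 2π × 0.03192/√(1 − 0.00102) = 0.2007.
After n cycles, x_n/x₀ = e^(−nδ), so x_3 = 5.84 × e^(−3 × 0.2007) = 5.84 × 0.5477 = 3.199 mm.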